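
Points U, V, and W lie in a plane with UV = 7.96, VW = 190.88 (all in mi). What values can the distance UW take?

182.92 ≤ UW ≤ 198.84 mi

By the triangle inequality, |7.96 − 190.88| ≤ UW ≤ 7.96 + 190.88.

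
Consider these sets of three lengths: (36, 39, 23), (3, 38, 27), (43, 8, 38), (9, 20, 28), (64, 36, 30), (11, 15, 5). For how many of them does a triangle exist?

(23,36,39): 23+36 > 39 → valid
(3,27,38): 3+27 ≤ 38 → not valid
(8,38,43): 8+38 > 43 → valid
(9,20,28): 9+20 > 28 → valid
(30,36,64): 30+36 > 64 → valid
(5,11,15): 5+11 > 15 → valid
5 of the 6 triples form a triangle.

5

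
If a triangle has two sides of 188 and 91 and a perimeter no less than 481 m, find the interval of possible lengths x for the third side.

Triangle inequality alone gives 97 < x < 279.
The perimeter condition gives x ≥ 481 − 188 − 91 = 202.
Intersecting the two: 202 ≤ x < 279.

202 ≤ x < 279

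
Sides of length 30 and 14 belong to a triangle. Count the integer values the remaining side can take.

27

The third side lies in the open interval (16, 44).
Integers from 17 to 43 inclusive: 43 − 17 + 1 = 27.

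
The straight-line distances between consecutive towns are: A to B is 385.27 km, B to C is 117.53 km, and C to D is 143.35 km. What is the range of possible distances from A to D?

The maximum is all hops collinear in one direction: 385.27 + 117.53 + 143.35 = 646.15.
The longest hop is 385.27; the others sum to 260.88. Folding the others back against it leaves at least 385.27 − 260.88 = 124.39.

124.39 ≤ AD ≤ 646.15 km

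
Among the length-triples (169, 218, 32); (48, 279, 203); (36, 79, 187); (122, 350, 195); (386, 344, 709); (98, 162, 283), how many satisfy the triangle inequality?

1

(32,169,218): 32+169 ≤ 218 → not valid
(48,203,279): 48+203 ≤ 279 → not valid
(36,79,187): 36+79 ≤ 187 → not valid
(122,195,350): 122+195 ≤ 350 → not valid
(344,386,709): 344+386 > 709 → valid
(98,162,283): 98+162 ≤ 283 → not valid
1 of the 6 triples forms a triangle.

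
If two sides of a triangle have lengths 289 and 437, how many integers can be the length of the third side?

577

The third side lies in the open interval (148, 726).
Integers from 149 to 725 inclusive: 725 − 149 + 1 = 577.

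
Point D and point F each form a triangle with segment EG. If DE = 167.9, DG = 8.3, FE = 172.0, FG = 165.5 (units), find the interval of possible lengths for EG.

159.6 < EG < 176.2

From triangle DEG: |167.9 − 8.3| < EG < 167.9 + 8.3, i.e. 159.6 < EG < 176.2.
From triangle FEG: 6.5 < EG < 337.5.
Both must hold, so EG lies in the intersection.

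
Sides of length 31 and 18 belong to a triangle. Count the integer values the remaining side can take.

35

The third side lies in the open interval (13, 49).
Integers from 14 to 48 inclusive: 48 − 14 + 1 = 35.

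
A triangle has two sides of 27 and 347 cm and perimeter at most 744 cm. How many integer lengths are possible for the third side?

Triangle inequality: 320 < x < 374. Perimeter ≤ 744 gives x ≤ 744 − 27 − 347 = 370.
So 320 < x ≤ 370; integers 321 through 370: 50 values.

50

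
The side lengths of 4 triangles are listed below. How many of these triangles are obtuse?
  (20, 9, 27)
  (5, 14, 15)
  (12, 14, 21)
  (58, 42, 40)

3

(20,9,27): 9²+20² = 481 < 729 = 27² → obtuse
(5,14,15): 5²+14² = 221 < 225 = 15² → obtuse
(12,14,21): 12²+14² = 340 < 441 = 21² → obtuse
(58,42,40): 40²+42² = 3364 = 58² → right
3 of the 4 are obtuse.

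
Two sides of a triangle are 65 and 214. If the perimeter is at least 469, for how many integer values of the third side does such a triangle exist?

89

Triangle inequality: 149 < x < 279. Perimeter ≥ 469 gives x ≥ 469 − 65 − 214 = 190.
So 190 ≤ x < 279; integers 190 through 278: 89 values.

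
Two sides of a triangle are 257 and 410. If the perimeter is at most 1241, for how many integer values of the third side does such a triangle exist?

Triangle inequality: 153 < x < 667. Perimeter ≤ 1241 gives x ≤ 1241 − 257 − 410 = 574.
So 153 < x ≤ 574; integers 154 through 574: 421 values.

421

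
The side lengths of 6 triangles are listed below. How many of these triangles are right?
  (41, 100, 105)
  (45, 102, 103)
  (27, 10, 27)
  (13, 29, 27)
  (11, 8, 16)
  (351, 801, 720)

(41,100,105): 41²+100² = 11681 > 11025 = 105² → acute
(45,102,103): 45²+102² = 12429 > 10609 = 103² → acute
(27,10,27): 10²+27² = 829 > 729 = 27² → acute
(13,29,27): 13²+27² = 898 > 841 = 29² → acute
(11,8,16): 8²+11² = 185 < 256 = 16² → obtuse
(351,801,720): 351²+720² = 641601 = 801² → right
1 of the 6 is right.

1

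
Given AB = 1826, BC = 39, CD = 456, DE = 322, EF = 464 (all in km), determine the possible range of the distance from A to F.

545 ≤ AF ≤ 3107 km

The maximum is all hops collinear in one direction: 1826 + 39 + 456 + 322 + 464 = 3107.
The longest hop is 1826; the others sum to 1281. Folding the others back against it leaves at least 1826 − 1281 = 545.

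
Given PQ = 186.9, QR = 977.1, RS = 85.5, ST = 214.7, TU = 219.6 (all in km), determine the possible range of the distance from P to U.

270.4 ≤ PU ≤ 1683.8 km

The maximum is all hops collinear in one direction: 186.9 + 977.1 + 85.5 + 214.7 + 219.6 = 1683.8.
The longest hop is 977.1; the others sum to 706.7. Folding the others back against it leaves at least 977.1 − 706.7 = 270.4.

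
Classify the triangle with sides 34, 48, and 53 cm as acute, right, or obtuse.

acute

Compare the square of the longest side to the sum of squares of the other two: 34² + 48² = 3460 > 2809 = 53².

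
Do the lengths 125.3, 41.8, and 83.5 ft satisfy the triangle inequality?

The two shorter sides sum to 125.3, exactly equal to the longest side 125.3.
That gives only a degenerate (flat) triangle — the inequality must be strict.

No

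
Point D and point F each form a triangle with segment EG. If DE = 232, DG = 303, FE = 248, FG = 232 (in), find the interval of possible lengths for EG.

71 < EG < 480

From triangle DEG: |232 − 303| < EG < 232 + 303, i.e. 71 < EG < 535.
From triangle FEG: 16 < EG < 480.
Both must hold, so EG lies in the intersection.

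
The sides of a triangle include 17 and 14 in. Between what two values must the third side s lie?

3 < s < 31

By the triangle inequality, s must be less than 17 + 14 = 31 and greater than |17 − 14| = 3.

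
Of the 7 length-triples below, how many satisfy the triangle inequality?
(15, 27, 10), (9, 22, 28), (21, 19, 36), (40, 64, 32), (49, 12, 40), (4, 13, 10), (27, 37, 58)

(10,15,27): 10+15 ≤ 27 → not valid
(9,22,28): 9+22 > 28 → valid
(19,21,36): 19+21 > 36 → valid
(32,40,64): 32+40 > 64 → valid
(12,40,49): 12+40 > 49 → valid
(4,10,13): 4+10 > 13 → valid
(27,37,58): 27+37 > 58 → valid
6 of the 7 triples form a triangle.

6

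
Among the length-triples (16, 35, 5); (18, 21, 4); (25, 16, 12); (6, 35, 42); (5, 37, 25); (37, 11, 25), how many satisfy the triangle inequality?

(5,16,35): 5+16 ≤ 35 → not valid
(4,18,21): 4+18 > 21 → valid
(12,16,25): 12+16 > 25 → valid
(6,35,42): 6+35 ≤ 42 → not valid
(5,25,37): 5+25 ≤ 37 → not valid
(11,25,37): 11+25 ≤ 37 → not valid
2 of the 6 triples form a triangle.

2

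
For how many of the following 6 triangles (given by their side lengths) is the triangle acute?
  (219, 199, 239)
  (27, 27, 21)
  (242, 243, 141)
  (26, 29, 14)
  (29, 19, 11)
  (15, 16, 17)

5

(219,199,239): 199²+219² = 87562 > 57121 = 239² → acute
(27,27,21): 21²+27² = 1170 > 729 = 27² → acute
(242,243,141): 141²+242² = 78445 > 59049 = 243² → acute
(26,29,14): 14²+26² = 872 > 841 = 29² → acute
(29,19,11): 11²+19² = 482 < 841 = 29² → obtuse
(15,16,17): 15²+16² = 481 > 289 = 17² → acute
5 of the 6 are acute.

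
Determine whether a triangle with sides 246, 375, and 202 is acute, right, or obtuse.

Compare the square of the longest side to the sum of squares of the other two: 202² + 246² = 101320 < 140625 = 375².

obtuse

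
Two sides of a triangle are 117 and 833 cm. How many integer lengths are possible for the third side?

The third side lies in the open interval (716, 950).
Integers from 717 to 949 inclusive: 949 − 717 + 1 = 233.

233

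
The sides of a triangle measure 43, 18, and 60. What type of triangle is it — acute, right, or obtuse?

Compare the square of the longest side to the sum of squares of the other two: 18² + 43² = 2173 < 3600 = 60².

obtuse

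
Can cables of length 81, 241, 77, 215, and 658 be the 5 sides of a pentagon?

For a pentagon, each side must be shorter than the sum of the others.
Here the longest side is 658, but the remaining 4 sides sum to only 614.

No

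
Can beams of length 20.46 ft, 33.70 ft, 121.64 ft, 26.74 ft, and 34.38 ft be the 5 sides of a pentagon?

For a pentagon, each side must be shorter than the sum of the others.
Here the longest side is 121.64, but the remaining 4 sides sum to only 115.28.

No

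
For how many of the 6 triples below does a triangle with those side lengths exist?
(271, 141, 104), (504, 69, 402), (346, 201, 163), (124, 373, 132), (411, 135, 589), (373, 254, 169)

2

(104,141,271): 104+141 ≤ 271 → not valid
(69,402,504): 69+402 ≤ 504 → not valid
(163,201,346): 163+201 > 346 → valid
(124,132,373): 124+132 ≤ 373 → not valid
(135,411,589): 135+411 ≤ 589 → not valid
(169,254,373): 169+254 > 373 → valid
2 of the 6 triples form a triangle.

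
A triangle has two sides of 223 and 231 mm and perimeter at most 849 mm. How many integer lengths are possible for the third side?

387

Triangle inequality: 8 < x < 454. Perimeter ≤ 849 gives x ≤ 849 − 223 − 231 = 395.
So 8 < x ≤ 395; integers 9 through 395: 387 values.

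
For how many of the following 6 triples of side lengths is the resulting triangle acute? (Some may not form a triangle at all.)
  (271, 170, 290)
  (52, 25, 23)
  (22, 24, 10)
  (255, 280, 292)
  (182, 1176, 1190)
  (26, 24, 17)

4

(271,170,290): 170²+271² = 102341 > 84100 = 290² → acute
(52,25,23): 23+25 ≤ 52, not a triangle
(22,24,10): 10²+22² = 584 > 576 = 24² → acute
(255,280,292): 255²+280² = 143425 > 85264 = 292² → acute
(182,1176,1190): 182²+1176² = 1416100 = 1190² → right
(26,24,17): 17²+24² = 865 > 676 = 26² → acute
4 of the 6 are acute.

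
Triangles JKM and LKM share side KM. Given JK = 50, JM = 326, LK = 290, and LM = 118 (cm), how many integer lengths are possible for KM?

From triangle JKM: 276 < KM < 376.
From triangle LKM: 172 < KM < 408.
Intersection: 276 < KM < 376, so integers 277 through 375: 99 values.

99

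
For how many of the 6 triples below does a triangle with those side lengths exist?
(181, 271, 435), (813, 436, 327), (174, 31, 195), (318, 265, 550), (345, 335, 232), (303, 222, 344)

5

(181,271,435): 181+271 > 435 → valid
(327,436,813): 327+436 ≤ 813 → not valid
(31,174,195): 31+174 > 195 → valid
(265,318,550): 265+318 > 550 → valid
(232,335,345): 232+335 > 345 → valid
(222,303,344): 222+303 > 344 → valid
5 of the 6 triples form a triangle.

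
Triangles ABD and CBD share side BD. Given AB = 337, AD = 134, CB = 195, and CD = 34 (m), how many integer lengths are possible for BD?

25

From triangle ABD: 203 < BD < 471.
From triangle CBD: 161 < BD < 229.
Intersection: 203 < BD < 229, so integers 204 through 228: 25 values.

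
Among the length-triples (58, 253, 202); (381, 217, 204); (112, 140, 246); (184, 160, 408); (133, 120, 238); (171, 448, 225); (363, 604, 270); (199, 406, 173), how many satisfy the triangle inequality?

(58,202,253): 58+202 > 253 → valid
(204,217,381): 204+217 > 381 → valid
(112,140,246): 112+140 > 246 → valid
(160,184,408): 160+184 ≤ 408 → not valid
(120,133,238): 120+133 > 238 → valid
(171,225,448): 171+225 ≤ 448 → not valid
(270,363,604): 270+363 > 604 → valid
(173,199,406): 173+199 ≤ 406 → not valid
5 of the 8 triples form a triangle.

5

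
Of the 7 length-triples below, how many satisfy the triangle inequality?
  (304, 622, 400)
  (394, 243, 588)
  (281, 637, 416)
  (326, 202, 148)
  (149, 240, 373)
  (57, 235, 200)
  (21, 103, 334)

6

(304,400,622): 304+400 > 622 → valid
(243,394,588): 243+394 > 588 → valid
(281,416,637): 281+416 > 637 → valid
(148,202,326): 148+202 > 326 → valid
(149,240,373): 149+240 > 373 → valid
(57,200,235): 57+200 > 235 → valid
(21,103,334): 21+103 ≤ 334 → not valid
6 of the 7 triples form a triangle.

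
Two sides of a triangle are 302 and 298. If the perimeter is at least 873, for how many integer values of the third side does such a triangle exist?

327

Triangle inequality: 4 < x < 600. Perimeter ≥ 873 gives x ≥ 873 − 302 − 298 = 273.
So 273 ≤ x < 600; integers 273 through 599: 327 values.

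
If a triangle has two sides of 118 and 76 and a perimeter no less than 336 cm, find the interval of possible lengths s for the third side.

142 ≤ s < 194 cm

Triangle inequality alone gives 42 < s < 194.
The perimeter condition gives s ≥ 336 − 118 − 76 = 142.
Intersecting the two: 142 ≤ s < 194.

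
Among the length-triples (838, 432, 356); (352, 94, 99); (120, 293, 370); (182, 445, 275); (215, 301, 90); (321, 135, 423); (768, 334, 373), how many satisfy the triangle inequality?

(356,432,838): 356+432 ≤ 838 → not valid
(94,99,352): 94+99 ≤ 352 → not valid
(120,293,370): 120+293 > 370 → valid
(182,275,445): 182+275 > 445 → valid
(90,215,301): 90+215 > 301 → valid
(135,321,423): 135+321 > 423 → valid
(334,373,768): 334+373 ≤ 768 → not valid
4 of the 7 triples form a triangle.

4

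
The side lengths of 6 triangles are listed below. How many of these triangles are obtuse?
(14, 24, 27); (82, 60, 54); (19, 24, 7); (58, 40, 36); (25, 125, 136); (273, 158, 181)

5

(14,24,27): 14²+24² = 772 > 729 = 27² → acute
(82,60,54): 54²+60² = 6516 < 6724 = 82² → obtuse
(19,24,7): 7²+19² = 410 < 576 = 24² → obtuse
(58,40,36): 36²+40² = 2896 < 3364 = 58² → obtuse
(25,125,136): 25²+125² = 16250 < 18496 = 136² → obtuse
(273,158,181): 158²+181² = 57725 < 74529 = 273² → obtuse
5 of the 6 are obtuse.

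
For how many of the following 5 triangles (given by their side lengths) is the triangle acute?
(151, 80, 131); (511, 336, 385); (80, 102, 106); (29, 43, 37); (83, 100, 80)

(151,80,131): 80²+131² = 23561 > 22801 = 151² → acute
(511,336,385): 336²+385² = 261121 = 511² → right
(80,102,106): 80²+102² = 16804 > 11236 = 106² → acute
(29,43,37): 29²+37² = 2210 > 1849 = 43² → acute
(83,100,80): 80²+83² = 13289 > 10000 = 100² → acute
4 of the 5 are acute.

4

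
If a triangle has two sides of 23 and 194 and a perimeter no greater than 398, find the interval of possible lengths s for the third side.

Triangle inequality alone gives 171 < s < 217.
The perimeter condition gives s ≤ 398 − 23 − 194 = 181.
Intersecting the two: 171 < s ≤ 181.

171 < s ≤ 181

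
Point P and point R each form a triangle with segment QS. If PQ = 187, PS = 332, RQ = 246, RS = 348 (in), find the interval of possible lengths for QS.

From triangle PQS: |187 − 332| < QS < 187 + 332, i.e. 145 < QS < 519.
From triangle RQS: 102 < QS < 594.
Both must hold, so QS lies in the intersection.

145 < QS < 519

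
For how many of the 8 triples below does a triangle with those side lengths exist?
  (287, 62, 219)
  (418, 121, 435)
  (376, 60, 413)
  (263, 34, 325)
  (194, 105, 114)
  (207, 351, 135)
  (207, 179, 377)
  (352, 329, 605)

5

(62,219,287): 62+219 ≤ 287 → not valid
(121,418,435): 121+418 > 435 → valid
(60,376,413): 60+376 > 413 → valid
(34,263,325): 34+263 ≤ 325 → not valid
(105,114,194): 105+114 > 194 → valid
(135,207,351): 135+207 ≤ 351 → not valid
(179,207,377): 179+207 > 377 → valid
(329,352,605): 329+352 > 605 → valid
5 of the 8 triples form a triangle.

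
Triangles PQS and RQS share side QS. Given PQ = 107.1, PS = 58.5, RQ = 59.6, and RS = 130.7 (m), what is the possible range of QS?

From triangle PQS: |107.1 − 58.5| < QS < 107.1 + 58.5, i.e. 48.6 < QS < 165.6.
From triangle RQS: 71.1 < QS < 190.3.
Both must hold, so QS lies in the intersection.

71.1 < QS < 165.6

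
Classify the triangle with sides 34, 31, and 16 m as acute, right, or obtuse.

acute

Compare the square of the longest side to the sum of squares of the other two: 16² + 31² = 1217 > 1156 = 34².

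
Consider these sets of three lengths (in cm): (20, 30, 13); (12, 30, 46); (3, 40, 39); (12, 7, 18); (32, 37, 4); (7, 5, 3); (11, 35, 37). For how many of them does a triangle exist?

(13,20,30): 13+20 > 30 → valid
(12,30,46): 12+30 ≤ 46 → not valid
(3,39,40): 3+39 > 40 → valid
(7,12,18): 7+12 > 18 → valid
(4,32,37): 4+32 ≤ 37 → not valid
(3,5,7): 3+5 > 7 → valid
(11,35,37): 11+35 > 37 → valid
5 of the 7 triples form a triangle.

5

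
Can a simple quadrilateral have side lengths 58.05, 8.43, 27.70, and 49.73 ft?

Yes

A quadrilateral exists iff every side is shorter than the sum of the others — equivalently, the longest side is less than the sum of the rest.
Longest side 58.05 < 85.86 (sum of the remaining 3), so yes.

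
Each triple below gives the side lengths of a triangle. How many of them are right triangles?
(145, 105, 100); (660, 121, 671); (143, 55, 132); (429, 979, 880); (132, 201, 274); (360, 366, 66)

5

(145,105,100): 100²+105² = 21025 = 145² → right
(660,121,671): 121²+660² = 450241 = 671² → right
(143,55,132): 55²+132² = 20449 = 143² → right
(429,979,880): 429²+880² = 958441 = 979² → right
(132,201,274): 132²+201² = 57825 < 75076 = 274² → obtuse
(360,366,66): 66²+360² = 133956 = 366² → right
5 of the 6 are right.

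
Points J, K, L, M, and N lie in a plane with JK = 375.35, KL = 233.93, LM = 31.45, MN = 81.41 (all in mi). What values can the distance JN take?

28.56 ≤ JN ≤ 722.14 mi

The maximum is all hops collinear in one direction: 375.35 + 233.93 + 31.45 + 81.41 = 722.14.
The longest hop is 375.35; the others sum to 346.79. Folding the others back against it leaves at least 375.35 − 346.79 = 28.56.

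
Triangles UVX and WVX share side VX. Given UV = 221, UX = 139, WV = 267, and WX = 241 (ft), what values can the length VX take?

82 < VX < 360

From triangle UVX: |221 − 139| < VX < 221 + 139, i.e. 82 < VX < 360.
From triangle WVX: 26 < VX < 508.
Both must hold, so VX lies in the intersection.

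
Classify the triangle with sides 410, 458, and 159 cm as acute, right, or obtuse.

obtuse

Compare the square of the longest side to the sum of squares of the other two: 159² + 410² = 193381 < 209764 = 458².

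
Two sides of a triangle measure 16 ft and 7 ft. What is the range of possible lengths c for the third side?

9 < c < 23

By the triangle inequality, c must be less than 16 + 7 = 23 and greater than |16 − 7| = 9.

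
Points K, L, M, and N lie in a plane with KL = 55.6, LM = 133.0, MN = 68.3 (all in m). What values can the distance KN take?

9.1 ≤ KN ≤ 256.9 m

The maximum is all hops collinear in one direction: 55.6 + 133.0 + 68.3 = 256.9.
The longest hop is 133.0; the others sum to 123.9. Folding the others back against it leaves at least 133.0 − 123.9 = 9.1.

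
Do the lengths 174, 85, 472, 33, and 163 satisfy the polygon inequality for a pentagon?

No

For a pentagon, each side must be shorter than the sum of the others.
Here the longest side is 472, but the remaining 4 sides sum to only 455.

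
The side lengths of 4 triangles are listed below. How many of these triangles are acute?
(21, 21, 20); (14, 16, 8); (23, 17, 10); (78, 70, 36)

3

(21,21,20): 20²+21² = 841 > 441 = 21² → acute
(14,16,8): 8²+14² = 260 > 256 = 16² → acute
(23,17,10): 10²+17² = 389 < 529 = 23² → obtuse
(78,70,36): 36²+70² = 6196 > 6084 = 78² → acute
3 of the 4 are acute.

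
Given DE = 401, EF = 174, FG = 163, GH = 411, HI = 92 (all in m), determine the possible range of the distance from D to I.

0 ≤ DI ≤ 1241 m

The maximum is all hops collinear in one direction: 401 + 174 + 163 + 411 + 92 = 1241.
The longest hop is 411; the others sum to 830. Since 411 ≤ 830, the path can fold back on itself completely, so the minimum distance is 0.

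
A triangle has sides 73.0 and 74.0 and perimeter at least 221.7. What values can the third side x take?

74.7 ≤ x < 147.0

Triangle inequality alone gives 1.0 < x < 147.0.
The perimeter condition gives x ≥ 221.7 − 73.0 − 74.0 = 74.7.
Intersecting the two: 74.7 ≤ x < 147.0.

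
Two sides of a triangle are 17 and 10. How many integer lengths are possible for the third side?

19

The third side lies in the open interval (7, 27).
Integers from 8 to 26 inclusive: 26 − 8 + 1 = 19.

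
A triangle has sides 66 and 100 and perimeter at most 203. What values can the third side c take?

34 < c ≤ 37

Triangle inequality alone gives 34 < c < 166.
The perimeter condition gives c ≤ 203 − 66 − 100 = 37.
Intersecting the two: 34 < c ≤ 37.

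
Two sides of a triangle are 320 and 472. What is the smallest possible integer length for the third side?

153

The third side must be strictly greater than |320 − 472| = 152.
The smallest integer above 152 is 153.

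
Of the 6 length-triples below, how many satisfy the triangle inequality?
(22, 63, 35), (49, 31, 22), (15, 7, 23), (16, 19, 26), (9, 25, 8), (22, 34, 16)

(22,35,63): 22+35 ≤ 63 → not valid
(22,31,49): 22+31 > 49 → valid
(7,15,23): 7+15 ≤ 23 → not valid
(16,19,26): 16+19 > 26 → valid
(8,9,25): 8+9 ≤ 25 → not valid
(16,22,34): 16+22 > 34 → valid
3 of the 6 triples form a triangle.

3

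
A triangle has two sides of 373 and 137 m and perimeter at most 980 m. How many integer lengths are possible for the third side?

234

Triangle inequality: 236 < x < 510. Perimeter ≤ 980 gives x ≤ 980 − 373 − 137 = 470.
So 236 < x ≤ 470; integers 237 through 470: 234 values.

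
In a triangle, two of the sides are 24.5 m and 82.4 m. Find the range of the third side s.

By the triangle inequality, s must be less than 24.5 + 82.4 = 106.9 and greater than |24.5 − 82.4| = 57.9.

57.9 < s < 106.9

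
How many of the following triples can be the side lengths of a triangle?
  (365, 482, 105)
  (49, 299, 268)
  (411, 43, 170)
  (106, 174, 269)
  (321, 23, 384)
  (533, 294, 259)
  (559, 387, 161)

3

(105,365,482): 105+365 ≤ 482 → not valid
(49,268,299): 49+268 > 299 → valid
(43,170,411): 43+170 ≤ 411 → not valid
(106,174,269): 106+174 > 269 → valid
(23,321,384): 23+321 ≤ 384 → not valid
(259,294,533): 259+294 > 533 → valid
(161,387,559): 161+387 ≤ 559 → not valid
3 of the 7 triples form a triangle.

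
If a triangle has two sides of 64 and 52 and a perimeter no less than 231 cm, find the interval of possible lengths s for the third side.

Triangle inequality alone gives 12 < s < 116.
The perimeter condition gives s ≥ 231 − 64 − 52 = 115.
Intersecting the two: 115 ≤ s < 116.

115 ≤ s < 116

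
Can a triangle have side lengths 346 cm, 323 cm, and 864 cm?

No

The longest side is 864, but the other two sum to only 669.
669 < 864, so the triangle inequality fails.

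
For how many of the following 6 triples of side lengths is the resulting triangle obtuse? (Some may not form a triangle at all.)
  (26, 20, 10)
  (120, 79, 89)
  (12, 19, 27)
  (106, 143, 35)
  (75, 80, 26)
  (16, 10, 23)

5

(26,20,10): 10²+20² = 500 < 676 = 26² → obtuse
(120,79,89): 79²+89² = 14162 < 14400 = 120² → obtuse
(12,19,27): 12²+19² = 505 < 729 = 27² → obtuse
(106,143,35): 35+106 ≤ 143, not a triangle
(75,80,26): 26²+75² = 6301 < 6400 = 80² → obtuse
(16,10,23): 10²+16² = 356 < 529 = 23² → obtuse
5 of the 6 are obtuse.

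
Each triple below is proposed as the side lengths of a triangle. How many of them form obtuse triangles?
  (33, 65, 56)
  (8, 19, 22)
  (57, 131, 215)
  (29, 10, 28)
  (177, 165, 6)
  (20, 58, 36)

(33,65,56): 33²+56² = 4225 = 65² → right
(8,19,22): 8²+19² = 425 < 484 = 22² → obtuse
(57,131,215): 57+131 ≤ 215, not a triangle
(29,10,28): 10²+28² = 884 > 841 = 29² → acute
(177,165,6): 6+165 ≤ 177, not a triangle
(20,58,36): 20+36 ≤ 58, not a triangle
1 of the 6 is obtuse.

1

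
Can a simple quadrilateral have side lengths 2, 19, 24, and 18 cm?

Yes

A quadrilateral exists iff every side is shorter than the sum of the others — equivalently, the longest side is less than the sum of the rest.
Longest side 24 < 39 (sum of the remaining 3), so yes.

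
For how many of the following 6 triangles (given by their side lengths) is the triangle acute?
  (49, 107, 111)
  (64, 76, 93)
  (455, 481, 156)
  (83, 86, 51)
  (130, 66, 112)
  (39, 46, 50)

(49,107,111): 49²+107² = 13850 > 12321 = 111² → acute
(64,76,93): 64²+76² = 9872 > 8649 = 93² → acute
(455,481,156): 156²+455² = 231361 = 481² → right
(83,86,51): 51²+83² = 9490 > 7396 = 86² → acute
(130,66,112): 66²+112² = 16900 = 130² → right
(39,46,50): 39²+46² = 3637 > 2500 = 50² → acute
4 of the 6 are acute.

4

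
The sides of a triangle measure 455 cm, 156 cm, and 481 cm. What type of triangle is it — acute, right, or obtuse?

Compare the square of the longest side to the sum of squares of the other two: 156² + 455² = 231361 = 481².

right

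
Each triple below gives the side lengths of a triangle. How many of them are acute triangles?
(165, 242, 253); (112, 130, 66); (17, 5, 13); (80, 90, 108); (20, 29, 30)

(165,242,253): 165²+242² = 85789 > 64009 = 253² → acute
(112,130,66): 66²+112² = 16900 = 130² → right
(17,5,13): 5²+13² = 194 < 289 = 17² → obtuse
(80,90,108): 80²+90² = 14500 > 11664 = 108² → acute
(20,29,30): 20²+29² = 1241 > 900 = 30² → acute
3 of the 5 are acute.

3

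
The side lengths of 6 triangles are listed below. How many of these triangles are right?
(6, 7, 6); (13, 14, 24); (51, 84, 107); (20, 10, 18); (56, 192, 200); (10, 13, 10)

1

(6,7,6): 6²+6² = 72 > 49 = 7² → acute
(13,14,24): 13²+14² = 365 < 576 = 24² → obtuse
(51,84,107): 51²+84² = 9657 < 11449 = 107² → obtuse
(20,10,18): 10²+18² = 424 > 400 = 20² → acute
(56,192,200): 56²+192² = 40000 = 200² → right
(10,13,10): 10²+10² = 200 > 169 = 13² → acute
1 of the 6 is right.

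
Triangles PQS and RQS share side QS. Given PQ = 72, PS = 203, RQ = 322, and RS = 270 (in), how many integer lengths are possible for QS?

From triangle PQS: 131 < QS < 275.
From triangle RQS: 52 < QS < 592.
Intersection: 131 < QS < 275, so integers 132 through 274: 143 values.

143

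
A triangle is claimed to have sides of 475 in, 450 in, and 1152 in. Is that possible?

The longest side is 1152, but the other two sum to only 925.
925 < 1152, so the triangle inequality fails.

No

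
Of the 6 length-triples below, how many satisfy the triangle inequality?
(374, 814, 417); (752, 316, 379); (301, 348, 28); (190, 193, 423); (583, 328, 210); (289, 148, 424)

(374,417,814): 374+417 ≤ 814 → not valid
(316,379,752): 316+379 ≤ 752 → not valid
(28,301,348): 28+301 ≤ 348 → not valid
(190,193,423): 190+193 ≤ 423 → not valid
(210,328,583): 210+328 ≤ 583 → not valid
(148,289,424): 148+289 > 424 → valid
1 of the 6 triples forms a triangle.

1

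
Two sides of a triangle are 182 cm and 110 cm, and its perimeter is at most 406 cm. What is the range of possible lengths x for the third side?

Triangle inequality alone gives 72 < x < 292.
The perimeter condition gives x ≤ 406 − 182 − 110 = 114.
Intersecting the two: 72 < x ≤ 114.

72 < x ≤ 114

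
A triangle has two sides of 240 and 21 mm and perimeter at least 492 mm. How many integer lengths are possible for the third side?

30

Triangle inequality: 219 < x < 261. Perimeter ≥ 492 gives x ≥ 492 − 240 − 21 = 231.
So 231 ≤ x < 261; integers 231 through 260: 30 values.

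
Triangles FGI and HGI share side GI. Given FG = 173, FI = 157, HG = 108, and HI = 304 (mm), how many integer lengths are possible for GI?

From triangle FGI: 16 < GI < 330.
From triangle HGI: 196 < GI < 412.
Intersection: 196 < GI < 330, so integers 197 through 329: 133 values.

133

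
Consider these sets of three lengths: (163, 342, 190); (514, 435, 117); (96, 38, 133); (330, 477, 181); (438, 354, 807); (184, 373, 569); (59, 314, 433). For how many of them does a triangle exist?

4

(163,190,342): 163+190 > 342 → valid
(117,435,514): 117+435 > 514 → valid
(38,96,133): 38+96 > 133 → valid
(181,330,477): 181+330 > 477 → valid
(354,438,807): 354+438 ≤ 807 → not valid
(184,373,569): 184+373 ≤ 569 → not valid
(59,314,433): 59+314 ≤ 433 → not valid
4 of the 7 triples form a triangle.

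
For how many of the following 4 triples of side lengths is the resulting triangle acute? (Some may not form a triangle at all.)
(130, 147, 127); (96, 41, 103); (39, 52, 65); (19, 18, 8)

(130,147,127): 127²+130² = 33029 > 21609 = 147² → acute
(96,41,103): 41²+96² = 10897 > 10609 = 103² → acute
(39,52,65): 39²+52² = 4225 = 65² → right
(19,18,8): 8²+18² = 388 > 361 = 19² → acute
3 of the 4 are acute.

3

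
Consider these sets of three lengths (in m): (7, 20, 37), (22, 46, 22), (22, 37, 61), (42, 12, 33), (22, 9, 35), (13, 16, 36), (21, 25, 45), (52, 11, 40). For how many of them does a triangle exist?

2

(7,20,37): 7+20 ≤ 37 → not valid
(22,22,46): 22+22 ≤ 46 → not valid
(22,37,61): 22+37 ≤ 61 → not valid
(12,33,42): 12+33 > 42 → valid
(9,22,35): 9+22 ≤ 35 → not valid
(13,16,36): 13+16 ≤ 36 → not valid
(21,25,45): 21+25 > 45 → valid
(11,40,52): 11+40 ≤ 52 → not valid
2 of the 8 triples form a triangle.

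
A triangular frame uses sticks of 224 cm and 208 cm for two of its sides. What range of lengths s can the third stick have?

By the triangle inequality, s must be less than 224 + 208 = 432 and greater than |224 − 208| = 16.

16 < s < 432 (cm)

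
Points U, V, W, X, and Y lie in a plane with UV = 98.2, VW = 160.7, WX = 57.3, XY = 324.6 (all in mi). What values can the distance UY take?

The maximum is all hops collinear in one direction: 98.2 + 160.7 + 57.3 + 324.6 = 640.8.
The longest hop is 324.6; the others sum to 316.2. Folding the others back against it leaves at least 324.6 − 316.2 = 8.4.

8.4 ≤ UY ≤ 640.8 mi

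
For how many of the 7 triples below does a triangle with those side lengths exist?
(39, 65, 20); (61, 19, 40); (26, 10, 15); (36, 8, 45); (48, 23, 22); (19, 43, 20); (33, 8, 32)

(20,39,65): 20+39 ≤ 65 → not valid
(19,40,61): 19+40 ≤ 61 → not valid
(10,15,26): 10+15 ≤ 26 → not valid
(8,36,45): 8+36 ≤ 45 → not valid
(22,23,48): 22+23 ≤ 48 → not valid
(19,20,43): 19+20 ≤ 43 → not valid
(8,32,33): 8+32 > 33 → valid
1 of the 7 triples forms a triangle.

1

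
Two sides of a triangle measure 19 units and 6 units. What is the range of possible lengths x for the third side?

By the triangle inequality, x must be less than 19 + 6 = 25 and greater than |19 − 6| = 13.

13 < x < 25 (units)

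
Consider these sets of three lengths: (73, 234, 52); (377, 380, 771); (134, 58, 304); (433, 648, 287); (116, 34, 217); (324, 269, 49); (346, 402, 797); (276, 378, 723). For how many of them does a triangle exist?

1

(52,73,234): 52+73 ≤ 234 → not valid
(377,380,771): 377+380 ≤ 771 → not valid
(58,134,304): 58+134 ≤ 304 → not valid
(287,433,648): 287+433 > 648 → valid
(34,116,217): 34+116 ≤ 217 → not valid
(49,269,324): 49+269 ≤ 324 → not valid
(346,402,797): 346+402 ≤ 797 → not valid
(276,378,723): 276+378 ≤ 723 → not valid
1 of the 8 triples forms a triangle.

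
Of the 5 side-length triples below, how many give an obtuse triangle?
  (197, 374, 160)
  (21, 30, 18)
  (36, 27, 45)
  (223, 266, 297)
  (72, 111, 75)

2

(197,374,160): 160+197 ≤ 374, not a triangle
(21,30,18): 18²+21² = 765 < 900 = 30² → obtuse
(36,27,45): 27²+36² = 2025 = 45² → right
(223,266,297): 223²+266² = 120485 > 88209 = 297² → acute
(72,111,75): 72²+75² = 10809 < 12321 = 111² → obtuse
2 of the 5 are obtuse.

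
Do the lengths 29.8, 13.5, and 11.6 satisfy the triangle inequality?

No

The longest side is 29.8, but the other two sum to only 25.1.
25.1 < 29.8, so the triangle inequality fails.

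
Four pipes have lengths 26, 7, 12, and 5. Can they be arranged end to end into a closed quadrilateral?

For a quadrilateral, each side must be shorter than the sum of the others.
Here the longest side is 26, but the remaining 3 sides sum to only 24.

No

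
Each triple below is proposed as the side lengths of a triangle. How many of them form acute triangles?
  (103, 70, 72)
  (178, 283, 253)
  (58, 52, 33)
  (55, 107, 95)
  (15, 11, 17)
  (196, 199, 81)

(103,70,72): 70²+72² = 10084 < 10609 = 103² → obtuse
(178,283,253): 178²+253² = 95693 > 80089 = 283² → acute
(58,52,33): 33²+52² = 3793 > 3364 = 58² → acute
(55,107,95): 55²+95² = 12050 > 11449 = 107² → acute
(15,11,17): 11²+15² = 346 > 289 = 17² → acute
(196,199,81): 81²+196² = 44977 > 39601 = 199² → acute
5 of the 6 are acute.

5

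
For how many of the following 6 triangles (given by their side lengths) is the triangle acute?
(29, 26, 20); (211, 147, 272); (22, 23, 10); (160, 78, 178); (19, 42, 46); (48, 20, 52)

3

(29,26,20): 20²+26² = 1076 > 841 = 29² → acute
(211,147,272): 147²+211² = 66130 < 73984 = 272² → obtuse
(22,23,10): 10²+22² = 584 > 529 = 23² → acute
(160,78,178): 78²+160² = 31684 = 178² → right
(19,42,46): 19²+42² = 2125 > 2116 = 46² → acute
(48,20,52): 20²+48² = 2704 = 52² → right
3 of the 6 are acute.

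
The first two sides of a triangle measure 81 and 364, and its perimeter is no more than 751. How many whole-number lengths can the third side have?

Triangle inequality: 283 < x < 445. Perimeter ≤ 751 gives x ≤ 751 − 81 − 364 = 306.
So 283 < x ≤ 306; integers 284 through 306: 23 values.

23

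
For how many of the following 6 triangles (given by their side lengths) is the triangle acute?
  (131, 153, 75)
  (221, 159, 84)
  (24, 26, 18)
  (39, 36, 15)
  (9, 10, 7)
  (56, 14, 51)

(131,153,75): 75²+131² = 22786 < 23409 = 153² → obtuse
(221,159,84): 84²+159² = 32337 < 48841 = 221² → obtuse
(24,26,18): 18²+24² = 900 > 676 = 26² → acute
(39,36,15): 15²+36² = 1521 = 39² → right
(9,10,7): 7²+9² = 130 > 100 = 10² → acute
(56,14,51): 14²+51² = 2797 < 3136 = 56² → obtuse
2 of the 6 are acute.

2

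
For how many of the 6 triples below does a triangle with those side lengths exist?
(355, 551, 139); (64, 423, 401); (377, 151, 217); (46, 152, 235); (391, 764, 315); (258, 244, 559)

(139,355,551): 139+355 ≤ 551 → not valid
(64,401,423): 64+401 > 423 → valid
(151,217,377): 151+217 ≤ 377 → not valid
(46,152,235): 46+152 ≤ 235 → not valid
(315,391,764): 315+391 ≤ 764 → not valid
(244,258,559): 244+258 ≤ 559 → not valid
1 of the 6 triples forms a triangle.

1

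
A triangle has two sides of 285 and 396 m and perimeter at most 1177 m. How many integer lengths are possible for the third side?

385

Triangle inequality: 111 < x < 681. Perimeter ≤ 1177 gives x ≤ 1177 − 285 − 396 = 496.
So 111 < x ≤ 496; integers 112 through 496: 385 values.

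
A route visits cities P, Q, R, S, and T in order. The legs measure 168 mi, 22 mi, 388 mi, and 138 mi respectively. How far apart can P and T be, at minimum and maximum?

60 ≤ PT ≤ 716 mi

The maximum is all hops collinear in one direction: 168 + 22 + 388 + 138 = 716.
The longest hop is 388; the others sum to 328. Folding the others back against it leaves at least 388 − 328 = 60.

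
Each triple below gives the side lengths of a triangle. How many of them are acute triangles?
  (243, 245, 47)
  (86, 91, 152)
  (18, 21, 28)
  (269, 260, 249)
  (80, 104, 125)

3

(243,245,47): 47²+243² = 61258 > 60025 = 245² → acute
(86,91,152): 86²+91² = 15677 < 23104 = 152² → obtuse
(18,21,28): 18²+21² = 765 < 784 = 28² → obtuse
(269,260,249): 249²+260² = 129601 > 72361 = 269² → acute
(80,104,125): 80²+104² = 17216 > 15625 = 125² → acute
3 of the 5 are acute.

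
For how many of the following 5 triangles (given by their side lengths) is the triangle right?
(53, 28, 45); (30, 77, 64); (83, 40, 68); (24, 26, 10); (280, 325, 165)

3

(53,28,45): 28²+45² = 2809 = 53² → right
(30,77,64): 30²+64² = 4996 < 5929 = 77² → obtuse
(83,40,68): 40²+68² = 6224 < 6889 = 83² → obtuse
(24,26,10): 10²+24² = 676 = 26² → right
(280,325,165): 165²+280² = 105625 = 325² → right
3 of the 5 are right.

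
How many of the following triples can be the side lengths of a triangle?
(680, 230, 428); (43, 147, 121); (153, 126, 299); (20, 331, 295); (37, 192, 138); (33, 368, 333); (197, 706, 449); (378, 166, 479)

(230,428,680): 230+428 ≤ 680 → not valid
(43,121,147): 43+121 > 147 → valid
(126,153,299): 126+153 ≤ 299 → not valid
(20,295,331): 20+295 ≤ 331 → not valid
(37,138,192): 37+138 ≤ 192 → not valid
(33,333,368): 33+333 ≤ 368 → not valid
(197,449,706): 197+449 ≤ 706 → not valid
(166,378,479): 166+378 > 479 → valid
2 of the 8 triples form a triangle.

2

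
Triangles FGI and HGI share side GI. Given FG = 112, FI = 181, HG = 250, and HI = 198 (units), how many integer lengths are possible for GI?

From triangle FGI: 69 < GI < 293.
From triangle HGI: 52 < GI < 448.
Intersection: 69 < GI < 293, so integers 70 through 292: 223 values.

223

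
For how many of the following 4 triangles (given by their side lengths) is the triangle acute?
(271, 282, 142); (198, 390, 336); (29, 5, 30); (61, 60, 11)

(271,282,142): 142²+271² = 93605 > 79524 = 282² → acute
(198,390,336): 198²+336² = 152100 = 390² → right
(29,5,30): 5²+29² = 866 < 900 = 30² → obtuse
(61,60,11): 11²+60² = 3721 = 61² → right
1 of the 4 is acute.

1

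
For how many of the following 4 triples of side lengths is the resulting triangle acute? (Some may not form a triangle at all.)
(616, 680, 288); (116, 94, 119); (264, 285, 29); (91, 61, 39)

(616,680,288): 288²+616² = 462400 = 680² → right
(116,94,119): 94²+116² = 22292 > 14161 = 119² → acute
(264,285,29): 29²+264² = 70537 < 81225 = 285² → obtuse
(91,61,39): 39²+61² = 5242 < 8281 = 91² → obtuse
1 of the 4 is acute.

1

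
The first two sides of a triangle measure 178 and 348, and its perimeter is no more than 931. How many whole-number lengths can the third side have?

Triangle inequality: 170 < x < 526. Perimeter ≤ 931 gives x ≤ 931 − 178 − 348 = 405.
So 170 < x ≤ 405; integers 171 through 405: 235 values.

235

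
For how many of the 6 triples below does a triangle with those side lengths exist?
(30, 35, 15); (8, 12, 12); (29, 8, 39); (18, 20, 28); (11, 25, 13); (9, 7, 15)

(15,30,35): 15+30 > 35 → valid
(8,12,12): 8+12 > 12 → valid
(8,29,39): 8+29 ≤ 39 → not valid
(18,20,28): 18+20 > 28 → valid
(11,13,25): 11+13 ≤ 25 → not valid
(7,9,15): 7+9 > 15 → valid
4 of the 6 triples form a triangle.

4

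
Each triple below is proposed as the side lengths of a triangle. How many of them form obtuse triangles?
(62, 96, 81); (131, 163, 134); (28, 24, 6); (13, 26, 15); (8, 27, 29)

(62,96,81): 62²+81² = 10405 > 9216 = 96² → acute
(131,163,134): 131²+134² = 35117 > 26569 = 163² → acute
(28,24,6): 6²+24² = 612 < 784 = 28² → obtuse
(13,26,15): 13²+15² = 394 < 676 = 26² → obtuse
(8,27,29): 8²+27² = 793 < 841 = 29² → obtuse
3 of the 5 are obtuse.

3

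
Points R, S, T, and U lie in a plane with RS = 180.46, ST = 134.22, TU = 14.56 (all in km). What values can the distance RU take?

The maximum is all hops collinear in one direction: 180.46 + 134.22 + 14.56 = 329.24.
The longest hop is 180.46; the others sum to 148.78. Folding the others back against it leaves at least 180.46 − 148.78 = 31.68.

31.68 ≤ RU ≤ 329.24 km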